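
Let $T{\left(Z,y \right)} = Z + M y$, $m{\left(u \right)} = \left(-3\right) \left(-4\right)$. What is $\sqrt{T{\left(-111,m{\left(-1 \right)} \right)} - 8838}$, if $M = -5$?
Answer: $3 i \sqrt{1001} \approx 94.916 i$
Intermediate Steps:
$m{\left(u \right)} = 12$
$T{\left(Z,y \right)} = Z - 5 y$
$\sqrt{T{\left(-111,m{\left(-1 \right)} \right)} - 8838} = \sqrt{\left(-111 - 60\right) - 8838} = \sqrt{-171 - 8838} = \sqrt{-9009} = 3 i \sqrt{1001}$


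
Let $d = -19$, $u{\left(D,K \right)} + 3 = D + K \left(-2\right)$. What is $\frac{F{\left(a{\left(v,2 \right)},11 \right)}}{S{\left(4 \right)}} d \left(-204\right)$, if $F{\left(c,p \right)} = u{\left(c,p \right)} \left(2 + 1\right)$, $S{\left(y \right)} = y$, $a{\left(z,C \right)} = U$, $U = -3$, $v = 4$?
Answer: $-81396$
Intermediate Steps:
$u{\left(D,K \right)} = -3 + D - 2 K$ ($u{\left(D,K \right)} = -3 + \left(D + K \left(-2\right)\right) = -3 + \left(D - 2 K\right) = -3 + D - 2 K$)
$a{\left(z,C \right)} = -3$
$F{\left(c,p \right)} = -9 - 6 p + 3 c$ ($F{\left(c,p \right)} = \left(-3 + c - 2 p\right) \left(2 + 1\right) = \left(-3 + c - 2 p\right) 3 = -9 - 6 p + 3 c$)
$\frac{F{\left(a{\left(v,2 \right)},11 \right)}}{S{\left(4 \right)}} d \left(-204\right) = \frac{-9 - 66 + 3 \left(-3\right)}{4} \left(-19\right) \left(-204\right) = \left(-9 - 66 - 9\right) \frac{1}{4} \left(-19\right) \left(-204\right) = \left(-84\right) \frac{1}{4} \left(-19\right) \left(-204\right) = \left(-21\right) \left(-19\right) \left(-204\right) = 399 \left(-204\right) = -81396$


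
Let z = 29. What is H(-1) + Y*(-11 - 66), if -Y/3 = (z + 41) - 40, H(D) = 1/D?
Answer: 6929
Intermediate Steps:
Y = -90 (Y = -3*((29 + 41) - 40) = -3*(70 - 40) = -3*30 = -90)
H(-1) + Y*(-11 - 66) = 1/(-1) - 90*(-11 - 66) = -1 - 90*(-77) = -1 + 6930 = 6929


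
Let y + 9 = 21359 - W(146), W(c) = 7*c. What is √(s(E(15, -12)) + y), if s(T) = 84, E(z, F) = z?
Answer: 54*√7 ≈ 142.87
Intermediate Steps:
y = 20328 (y = -9 + (21359 - 7*146) = -9 + (21359 - 1*1022) = -9 + (21359 - 1022) = -9 + 20337 = 20328)
√(s(E(15, -12)) + y) = √(84 + 20328) = √20412 = 54*√7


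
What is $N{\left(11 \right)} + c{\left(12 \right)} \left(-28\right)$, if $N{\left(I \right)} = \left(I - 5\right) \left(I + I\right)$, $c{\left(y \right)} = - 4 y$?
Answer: $1476$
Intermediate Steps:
$N{\left(I \right)} = 2 I \left(-5 + I\right)$ ($N{\left(I \right)} = \left(-5 + I\right) 2 I = 2 I \left(-5 + I\right)$)
$N{\left(11 \right)} + c{\left(12 \right)} \left(-28\right) = 2 \cdot 11 \left(-5 + 11\right) + \left(-4\right) 12 \left(-28\right) = 2 \cdot 11 \cdot 6 - -1344 = 132 + 1344 = 1476$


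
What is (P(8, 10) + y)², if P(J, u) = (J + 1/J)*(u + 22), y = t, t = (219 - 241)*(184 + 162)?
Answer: 54051904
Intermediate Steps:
t = -7612 (t = -22*346 = -7612)
y = -7612
P(J, u) = (22 + u)*(J + 1/J) (P(J, u) = (J + 1/J)*(22 + u) = (22 + u)*(J + 1/J))
(P(8, 10) + y)² = ((22 + 10 + 8²*(22 + 10))/8 - 7612)² = ((22 + 10 + 64*32)/8 - 7612)² = ((22 + 10 + 2048)/8 - 7612)² = ((⅛)*2080 - 7612)² = (260 - 7612)² = (-7352)² = 54051904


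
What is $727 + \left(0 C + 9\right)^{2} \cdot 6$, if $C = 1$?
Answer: $1213$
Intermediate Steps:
$727 + \left(0 C + 9\right)^{2} \cdot 6 = 727 + \left(0 \cdot 1 + 9\right)^{2} \cdot 6 = 727 + \left(0 + 9\right)^{2} \cdot 6 = 727 + 9^{2} \cdot 6 = 727 + 81 \cdot 6 = 727 + 486 = 1213$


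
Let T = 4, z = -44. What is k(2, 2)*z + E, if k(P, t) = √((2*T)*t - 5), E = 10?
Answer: 10 - 44*√11 ≈ -135.93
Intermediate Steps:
k(P, t) = √(-5 + 8*t) (k(P, t) = √((2*4)*t - 5) = √(8*t - 5) = √(-5 + 8*t))
k(2, 2)*z + E = √(-5 + 8*2)*(-44) + 10 = √(-5 + 16)*(-44) + 10 = √11*(-44) + 10 = -44*√11 + 10 = 10 - 44*√11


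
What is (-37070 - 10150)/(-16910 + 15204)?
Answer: 23610/853 ≈ 27.679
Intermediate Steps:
(-37070 - 10150)/(-16910 + 15204) = -47220/(-1706) = -47220*(-1/1706) = 23610/853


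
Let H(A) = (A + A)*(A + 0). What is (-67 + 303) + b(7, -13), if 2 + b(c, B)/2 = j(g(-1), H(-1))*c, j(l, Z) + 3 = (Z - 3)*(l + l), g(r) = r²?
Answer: 162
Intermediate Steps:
H(A) = 2*A² (H(A) = (2*A)*A = 2*A²)
j(l, Z) = -3 + 2*l*(-3 + Z) (j(l, Z) = -3 + (Z - 3)*(l + l) = -3 + (-3 + Z)*(2*l) = -3 + 2*l*(-3 + Z))
b(c, B) = -4 - 10*c (b(c, B) = -4 + 2*((-3 - 6*(-1)² + 2*(2*(-1)²)*(-1)²)*c) = -4 + 2*((-3 - 6*1 + 2*(2*1)*1)*c) = -4 + 2*((-3 - 6 + 2*2*1)*c) = -4 + 2*((-3 - 6 + 4)*c) = -4 + 2*(-5*c) = -4 - 10*c)
(-67 + 303) + b(7, -13) = (-67 + 303) + (-4 - 10*7) = 236 + (-4 - 70) = 236 - 74 = 162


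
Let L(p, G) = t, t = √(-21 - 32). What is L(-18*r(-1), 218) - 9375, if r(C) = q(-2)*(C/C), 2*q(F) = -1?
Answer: -9375 + I*√53 ≈ -9375.0 + 7.2801*I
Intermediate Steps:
q(F) = -½ (q(F) = (½)*(-1) = -½)
t = I*√53 (t = √(-53) = I*√53 ≈ 7.2801*I)
r(C) = -½ (r(C) = -C/(2*C) = -½*1 = -½)
L(p, G) = I*√53
L(-18*r(-1), 218) - 9375 = I*√53 - 9375 = -9375 + I*√53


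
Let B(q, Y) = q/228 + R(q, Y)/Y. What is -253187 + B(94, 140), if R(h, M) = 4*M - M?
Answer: -28862929/114 ≈ -2.5318e+5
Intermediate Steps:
R(h, M) = 3*M
B(q, Y) = 3 + q/228 (B(q, Y) = q/228 + (3*Y)/Y = q*(1/228) + 3 = q/228 + 3 = 3 + q/228)
-253187 + B(94, 140) = -253187 + (3 + (1/228)*94) = -253187 + (3 + 47/114) = -253187 + 389/114 = -28862929/114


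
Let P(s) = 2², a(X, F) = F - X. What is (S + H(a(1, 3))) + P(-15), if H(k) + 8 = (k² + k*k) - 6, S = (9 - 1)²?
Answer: 62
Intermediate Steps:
P(s) = 4
S = 64 (S = 8² = 64)
H(k) = -14 + 2*k² (H(k) = -8 + ((k² + k*k) - 6) = -8 + ((k² + k²) - 6) = -8 + (2*k² - 6) = -8 + (-6 + 2*k²) = -14 + 2*k²)
(S + H(a(1, 3))) + P(-15) = (64 + (-14 + 2*(3 - 1*1)²)) + 4 = (64 + (-14 + 2*(3 - 1)²)) + 4 = (64 + (-14 + 2*2²)) + 4 = (64 + (-14 + 2*4)) + 4 = (64 + (-14 + 8)) + 4 = (64 - 6) + 4 = 58 + 4 = 62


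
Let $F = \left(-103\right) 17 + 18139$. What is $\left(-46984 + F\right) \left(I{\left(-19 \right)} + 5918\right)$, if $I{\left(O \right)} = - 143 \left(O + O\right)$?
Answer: $-347325792$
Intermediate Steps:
$I{\left(O \right)} = - 286 O$ ($I{\left(O \right)} = - 143 \cdot 2 O = - 286 O$)
$F = 16388$ ($F = -1751 + 18139 = 16388$)
$\left(-46984 + F\right) \left(I{\left(-19 \right)} + 5918\right) = \left(-46984 + 16388\right) \left(\left(-286\right) \left(-19\right) + 5918\right) = - 30596 \left(5434 + 5918\right) = \left(-30596\right) 11352 = -347325792$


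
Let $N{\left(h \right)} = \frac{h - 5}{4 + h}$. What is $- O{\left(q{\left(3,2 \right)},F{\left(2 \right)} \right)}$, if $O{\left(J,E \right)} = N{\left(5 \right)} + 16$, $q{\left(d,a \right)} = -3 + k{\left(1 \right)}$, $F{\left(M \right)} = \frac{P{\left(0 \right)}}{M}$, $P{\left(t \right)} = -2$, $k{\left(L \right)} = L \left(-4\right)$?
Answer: $-16$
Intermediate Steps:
$k{\left(L \right)} = - 4 L$
$F{\left(M \right)} = - \frac{2}{M}$
$N{\left(h \right)} = \frac{-5 + h}{4 + h}$
$q{\left(d,a \right)} = -7$ ($q{\left(d,a \right)} = -3 - 4 = -7$)
$O{\left(J,E \right)} = 16$ ($O{\left(J,E \right)} = \frac{-5 + 5}{4 + 5} + 16 = \frac{1}{9} \cdot 0 + 16 = 0 + 16 = 16$)
$- O{\left(q{\left(3,2 \right)},F{\left(2 \right)} \right)} = \left(-1\right) 16 = -16$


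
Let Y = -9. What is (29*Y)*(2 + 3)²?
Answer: -6525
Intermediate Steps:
(29*Y)*(2 + 3)² = (29*(-9))*(2 + 3)² = -261*5² = -261*25 = -6525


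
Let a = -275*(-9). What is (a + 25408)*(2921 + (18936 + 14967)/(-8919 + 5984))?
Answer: 238099405856/2935 ≈ 8.1124e+7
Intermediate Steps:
a = 2475 (a = -25*(-99) = 2475)
(a + 25408)*(2921 + (18936 + 14967)/(-8919 + 5984)) = (2475 + 25408)*(2921 + (18936 + 14967)/(-8919 + 5984)) = 27883*(2921 + 33903/(-2935)) = 27883*(2921 + 33903*(-1/2935)) = 27883*(2921 - 33903/2935) = 27883*(8539232/2935) = 238099405856/2935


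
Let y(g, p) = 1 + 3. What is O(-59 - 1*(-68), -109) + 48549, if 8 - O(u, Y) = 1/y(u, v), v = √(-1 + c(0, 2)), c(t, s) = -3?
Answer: 194227/4 ≈ 48557.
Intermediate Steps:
v = 2*I (v = √(-1 - 3) = √(-4) = 2*I ≈ 2.0*I)
y(g, p) = 4
O(u, Y) = 31/4 (O(u, Y) = 8 - 1/4 = 8 - 1*¼ = 8 - ¼ = 31/4)
O(-59 - 1*(-68), -109) + 48549 = 31/4 + 48549 = 194227/4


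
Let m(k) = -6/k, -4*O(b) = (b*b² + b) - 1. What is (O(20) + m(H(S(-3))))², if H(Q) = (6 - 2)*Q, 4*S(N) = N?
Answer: 64176121/16 ≈ 4.0110e+6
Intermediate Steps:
S(N) = N/4
O(b) = ¼ - b/4 - b³/4 (O(b) = -((b*b² + b) - 1)/4 = -((b³ + b) - 1)/4 = -((b + b³) - 1)/4 = -(-1 + b + b³)/4 = ¼ - b/4 - b³/4)
H(Q) = 4*Q
(O(20) + m(H(S(-3))))² = ((¼ - ¼*20 - ¼*20³) - 6/(4*((¼)*(-3))))² = ((¼ - 5 - ¼*8000) - 6/(4*(-¾)))² = ((¼ - 5 - 2000) - 6/(-3))² = (-8019/4 - 6*(-⅓))² = (-8019/4 + 2)² = (-8011/4)² = 64176121/16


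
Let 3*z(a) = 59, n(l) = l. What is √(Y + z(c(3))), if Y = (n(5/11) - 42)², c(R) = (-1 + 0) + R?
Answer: √1901058/33 ≈ 41.781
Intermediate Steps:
c(R) = -1 + R
z(a) = 59/3 (z(a) = (⅓)*59 = 59/3)
Y = 208849/121 (Y = (5/11 - 42)² = (-457/11)² = 208849/121 ≈ 1726.0)
√(Y + z(c(3))) = √(208849/121 + 59/3) = √(633686/363) = √1901058/33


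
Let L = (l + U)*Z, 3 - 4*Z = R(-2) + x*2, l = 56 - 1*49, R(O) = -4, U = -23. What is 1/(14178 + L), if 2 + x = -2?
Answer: 1/14118 ≈ 7.0832e-5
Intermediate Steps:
x = -4 (x = -2 - 2 = -4)
l = 7 (l = 56 - 49 = 7)
Z = 15/4 (Z = 3/4 - (-4 - 4*2)/4 = 3/4 - (-4 - 8)/4 = 3/4 - 1/4*(-12) = 3/4 + 3 = 15/4 ≈ 3.7500)
L = -60 (L = (7 - 23)*(15/4) = -16*15/4 = -60)
1/(14178 + L) = 1/(14178 - 60) = 1/14118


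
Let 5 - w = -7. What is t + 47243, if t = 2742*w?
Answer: 80147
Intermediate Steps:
w = 12 (w = 5 - 1*(-7) = 5 + 7 = 12)
t = 32904 (t = 2742*12 = 32904)
t + 47243 = 32904 + 47243 = 80147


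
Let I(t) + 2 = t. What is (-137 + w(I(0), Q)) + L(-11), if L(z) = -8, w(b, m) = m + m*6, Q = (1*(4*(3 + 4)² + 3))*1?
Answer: 1248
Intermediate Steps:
I(t) = -2 + t
Q = 199 (Q = (1*(4*7² + 3))*1 = (1*(4*49 + 3))*1 = (1*(196 + 3))*1 = (1*199)*1 = 199*1 = 199)
w(b, m) = 7*m (w(b, m) = m + 6*m = 7*m)
(-137 + w(I(0), Q)) + L(-11) = (-137 + 7*199) - 8 = (-137 + 1393) - 8 = 1256 - 8 = 1248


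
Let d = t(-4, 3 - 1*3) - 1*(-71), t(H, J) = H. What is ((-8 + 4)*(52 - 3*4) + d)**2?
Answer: 8649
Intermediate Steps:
d = 67 (d = -4 - 1*(-71) = -4 + 71 = 67)
((-8 + 4)*(52 - 3*4) + d)**2 = ((-8 + 4)*(52 - 3*4) + 67)**2 = (-4*(52 - 12) + 67)**2 = (-4*40 + 67)**2 = (-160 + 67)**2 = (-93)**2 = 8649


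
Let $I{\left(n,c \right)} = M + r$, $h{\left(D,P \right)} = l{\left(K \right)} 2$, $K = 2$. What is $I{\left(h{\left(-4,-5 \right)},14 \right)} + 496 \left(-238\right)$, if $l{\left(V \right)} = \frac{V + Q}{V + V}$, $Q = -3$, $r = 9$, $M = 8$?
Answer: $-118031$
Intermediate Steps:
$l{\left(V \right)} = \frac{-3 + V}{2 V}$ ($l{\left(V \right)} = \frac{V - 3}{V + V} = \frac{-3 + V}{2 V}$)
$h{\left(D,P \right)} = - \frac{1}{2}$ ($h{\left(D,P \right)} = \frac{-3 + 2}{2 \cdot 2} \cdot 2 = \frac{1}{2} \cdot \frac{1}{2} \left(-1\right) 2 = \left(- \frac{1}{4}\right) 2 = - \frac{1}{2}$)
$I{\left(n,c \right)} = 17$ ($I{\left(n,c \right)} = 8 + 9 = 17$)
$I{\left(h{\left(-4,-5 \right)},14 \right)} + 496 \left(-238\right) = 17 + 496 \left(-238\right) = 17 - 118048 = -118031$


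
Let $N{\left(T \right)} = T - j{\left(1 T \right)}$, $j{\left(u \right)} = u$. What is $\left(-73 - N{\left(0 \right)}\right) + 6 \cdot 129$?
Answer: $701$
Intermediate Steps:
$N{\left(T \right)} = 0$ ($N{\left(T \right)} = T - 1 T = T - T = 0$)
$\left(-73 - N{\left(0 \right)}\right) + 6 \cdot 129 = \left(-73 - 0\right) + 6 \cdot 129 = \left(-73 + 0\right) + 774 = -73 + 774 = 701$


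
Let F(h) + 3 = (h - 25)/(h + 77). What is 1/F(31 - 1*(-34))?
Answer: -71/193 ≈ -0.36788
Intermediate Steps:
F(h) = -3 + (-25 + h)/(77 + h) (F(h) = -3 + (h - 25)/(h + 77) = -3 + (-25 + h)/(77 + h))
1/F(31 - 1*(-34)) = 1/(2*(-128 - (31 - 1*(-34)))/(77 + (31 - 1*(-34)))) = 1/(2*(-128 - (31 + 34))/(77 + (31 + 34))) = 1/(2*(-128 - 1*65)/(77 + 65)) = 1/(2*(-128 - 65)/142) = 1/(2*(1/142)*(-193)) = 1/(-193/71) = -71/193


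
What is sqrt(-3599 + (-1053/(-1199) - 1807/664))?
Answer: 3*I*sqrt(63398098000490)/398068 ≈ 60.007*I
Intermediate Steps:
sqrt(-3599 + (-1053/(-1199) - 1807/664)) = sqrt(-3599 + (-1053*(-1/1199) - 1807*1/664)) = sqrt(-3599 + (1053/1199 - 1807/664)) = sqrt(-3599 - 1467401/796136) = sqrt(-2866760865/796136) = 3*I*sqrt(63398098000490)/398068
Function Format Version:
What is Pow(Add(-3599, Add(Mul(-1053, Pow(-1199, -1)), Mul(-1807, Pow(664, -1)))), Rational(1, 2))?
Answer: Mul(Rational(3, 398068), I, Pow(63398098000490, Rational(1, 2))) ≈ Mul(60.007, I)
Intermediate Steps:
Pow(Add(-3599, Add(Mul(-1053, Pow(-1199, -1)), Mul(-1807, Pow(664, -1)))), Rational(1, 2)) = Pow(Add(-3599, Add(Mul(-1053, Rational(-1, 1199)), Mul(-1807, Rational(1, 664)))), Rational(1, 2)) = Pow(Add(-3599, Add(Rational(1053, 1199), Rational(-1807, 664))), Rational(1, 2)) = Pow(Add(-3599, Rational(-1467401, 796136)), Rational(1, 2)) = Pow(Rational(-2866760865, 796136), Rational(1, 2)) = Mul(Rational(3, 398068), I, Pow(63398098000490, Rational(1, 2)))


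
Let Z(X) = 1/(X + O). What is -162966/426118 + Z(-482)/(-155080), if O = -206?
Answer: -8693831731261/22732338527360 ≈ -0.38244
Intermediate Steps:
Z(X) = 1/(-206 + X) (Z(X) = 1/(X - 206) = 1/(-206 + X))
-162966/426118 + Z(-482)/(-155080) = -162966/426118 + 1/(-206 - 482*(-155080)) = -162966*1/426118 - 1/155080/(-688) = -81483/213059 - 1/688*(-1/155080) = -81483/213059 + 1/106695040 = -8693831731261/22732338527360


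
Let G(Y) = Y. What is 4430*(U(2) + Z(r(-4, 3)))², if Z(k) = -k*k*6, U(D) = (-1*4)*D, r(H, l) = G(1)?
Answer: 868280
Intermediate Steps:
r(H, l) = 1
U(D) = -4*D
Z(k) = -6*k² (Z(k) = -k²*6 = -6*k²)
4430*(U(2) + Z(r(-4, 3)))² = 4430*(-4*2 - 6*1²)² = 4430*(-8 - 6*1)² = 4430*(-8 - 6)² = 4430*(-14)² = 4430*196 = 868280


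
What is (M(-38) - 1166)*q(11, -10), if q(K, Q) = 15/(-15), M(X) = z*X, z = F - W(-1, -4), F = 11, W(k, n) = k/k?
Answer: 1546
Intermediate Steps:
W(k, n) = 1
z = 10 (z = 11 - 1*1 = 11 - 1 = 10)
M(X) = 10*X
q(K, Q) = -1 (q(K, Q) = 15*(-1/15) = -1)
(M(-38) - 1166)*q(11, -10) = (10*(-38) - 1166)*(-1) = (-380 - 1166)*(-1) = -1546*(-1) = 1546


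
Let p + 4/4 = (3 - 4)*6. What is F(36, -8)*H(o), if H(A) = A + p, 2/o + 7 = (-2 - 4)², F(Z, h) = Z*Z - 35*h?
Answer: -316776/29 ≈ -10923.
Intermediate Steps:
F(Z, h) = Z² - 35*h
o = 2/29 (o = 2/(-7 + (-2 - 4)²) = 2/(-7 + (-6)²) = 2/(-7 + 36) = 2/29 ≈ 0.068966)
p = -7 (p = -1 + (3 - 4)*6 = -1 - 1*6 = -1 - 6 = -7)
H(A) = -7 + A (H(A) = A - 7 = -7 + A)
F(36, -8)*H(o) = (36² - 35*(-8))*(-7 + 2/29) = (1296 + 280)*(-201/29) = 1576*(-201/29) = -316776/29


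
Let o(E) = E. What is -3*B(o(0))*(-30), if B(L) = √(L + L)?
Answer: 0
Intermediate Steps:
B(L) = √2*√L (B(L) = √(2*L) = √2*√L)
-3*B(o(0))*(-30) = -3*√2*√0*(-30) = -3*√2*0*(-30) = -3*0*(-30) = 0*(-30) = 0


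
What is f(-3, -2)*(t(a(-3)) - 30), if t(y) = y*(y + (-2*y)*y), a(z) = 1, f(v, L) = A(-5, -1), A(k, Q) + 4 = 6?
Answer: -62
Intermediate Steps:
A(k, Q) = 2 (A(k, Q) = -4 + 6 = 2)
f(v, L) = 2
t(y) = y*(y - 2*y²)
f(-3, -2)*(t(a(-3)) - 30) = 2*(1²*(1 - 2*1) - 30) = 2*(1*(1 - 2) - 30) = 2*(1*(-1) - 30) = 2*(-1 - 30) = 2*(-31) = -62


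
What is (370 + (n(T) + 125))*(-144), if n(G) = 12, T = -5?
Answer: -73008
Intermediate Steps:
(370 + (n(T) + 125))*(-144) = (370 + (12 + 125))*(-144) = (370 + 137)*(-144) = 507*(-144) = -73008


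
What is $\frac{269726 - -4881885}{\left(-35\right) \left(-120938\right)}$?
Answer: $\frac{5151611}{4232830} \approx 1.2171$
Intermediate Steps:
$\frac{269726 - -4881885}{\left(-35\right) \left(-120938\right)} = \frac{269726 + 4881885}{4232830} = 5151611 \cdot \frac{1}{4232830} = \frac{5151611}{4232830}$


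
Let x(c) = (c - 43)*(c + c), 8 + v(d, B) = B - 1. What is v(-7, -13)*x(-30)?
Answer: -96360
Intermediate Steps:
v(d, B) = -9 + B (v(d, B) = -8 + (B - 1) = -8 + (-1 + B) = -9 + B)
x(c) = 2*c*(-43 + c) (x(c) = (-43 + c)*(2*c) = 2*c*(-43 + c))
v(-7, -13)*x(-30) = (-9 - 13)*(2*(-30)*(-43 - 30)) = -44*(-30)*(-73) = -22*4380 = -96360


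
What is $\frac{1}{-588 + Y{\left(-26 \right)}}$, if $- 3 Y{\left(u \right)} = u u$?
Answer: $- \frac{3}{2440} \approx -0.0012295$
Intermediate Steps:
$Y{\left(u \right)} = - \frac{u^{2}}{3}$ ($Y{\left(u \right)} = - \frac{u u}{3} = - \frac{u^{2}}{3}$)
$\frac{1}{-588 + Y{\left(-26 \right)}} = \frac{1}{-588 - \frac{\left(-26\right)^{2}}{3}} = \frac{1}{-588 - \frac{676}{3}} = \frac{1}{- \frac{2440}{3}} = - \frac{3}{2440}$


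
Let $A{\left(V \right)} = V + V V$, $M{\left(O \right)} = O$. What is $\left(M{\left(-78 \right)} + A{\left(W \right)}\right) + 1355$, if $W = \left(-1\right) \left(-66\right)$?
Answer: $5699$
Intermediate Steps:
$W = 66$
$A{\left(V \right)} = V + V^{2}$
$\left(M{\left(-78 \right)} + A{\left(W \right)}\right) + 1355 = \left(-78 + 66 \left(1 + 66\right)\right) + 1355 = \left(-78 + 66 \cdot 67\right) + 1355 = \left(-78 + 4422\right) + 1355 = 4344 + 1355 = 5699$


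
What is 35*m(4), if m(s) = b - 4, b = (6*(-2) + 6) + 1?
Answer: -315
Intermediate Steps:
b = -5 (b = (-12 + 6) + 1 = -6 + 1 = -5)
m(s) = -9 (m(s) = -5 - 4 = -9)
35*m(4) = 35*(-9) = -315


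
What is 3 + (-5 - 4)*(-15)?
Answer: 138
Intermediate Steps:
3 + (-5 - 4)*(-15) = 3 - 9*(-15) = 3 + 135 = 138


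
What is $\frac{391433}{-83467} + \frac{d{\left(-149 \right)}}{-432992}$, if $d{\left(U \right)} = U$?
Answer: $- \frac{169474920953}{36140543264} \approx -4.6893$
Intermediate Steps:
$\frac{391433}{-83467} + \frac{d{\left(-149 \right)}}{-432992} = \frac{391433}{-83467} - \frac{149}{-432992} = 391433 \left(- \frac{1}{83467}\right) - - \frac{149}{432992} = - \frac{391433}{83467} + \frac{149}{432992} = - \frac{169474920953}{36140543264}$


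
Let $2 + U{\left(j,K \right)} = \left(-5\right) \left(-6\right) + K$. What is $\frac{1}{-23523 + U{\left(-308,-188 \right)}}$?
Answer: $- \frac{1}{23683} \approx -4.2224 \cdot 10^{-5}$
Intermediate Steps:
$U{\left(j,K \right)} = 28 + K$ ($U{\left(j,K \right)} = -2 + \left(\left(-5\right) \left(-6\right) + K\right) = -2 + \left(30 + K\right) = 28 + K$)
$\frac{1}{-23523 + U{\left(-308,-188 \right)}} = \frac{1}{-23523 + \left(28 - 188\right)} = \frac{1}{-23523 - 160} = \frac{1}{-23683} = - \frac{1}{23683}$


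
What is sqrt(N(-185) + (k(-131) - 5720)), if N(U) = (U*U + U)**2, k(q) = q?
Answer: sqrt(1158715749) ≈ 34040.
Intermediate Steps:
N(U) = (U + U**2)**2 (N(U) = (U**2 + U)**2 = (U + U**2)**2)
sqrt(N(-185) + (k(-131) - 5720)) = sqrt((-185)**2*(1 - 185)**2 + (-131 - 5720)) = sqrt(34225*(-184)**2 - 5851) = sqrt(34225*33856 - 5851) = sqrt(1158721600 - 5851) = sqrt(1158715749)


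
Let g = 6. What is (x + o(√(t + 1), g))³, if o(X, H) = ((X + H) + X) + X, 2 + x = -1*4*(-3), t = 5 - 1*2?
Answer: 10648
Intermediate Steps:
t = 3 (t = 5 - 2 = 3)
x = 10 (x = -2 - 1*4*(-3) = -2 - 4*(-3) = -2 + 12 = 10)
o(X, H) = H + 3*X (o(X, H) = ((H + X) + X) + X = (H + 2*X) + X = H + 3*X)
(x + o(√(t + 1), g))³ = (10 + (6 + 3*√(3 + 1)))³ = (10 + (6 + 3*√4))³ = (10 + (6 + 3*2))³ = (10 + (6 + 6))³ = (10 + 12)³ = 22³ = 10648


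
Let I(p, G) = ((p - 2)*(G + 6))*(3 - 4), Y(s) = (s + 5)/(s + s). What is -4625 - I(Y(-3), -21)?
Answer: -4590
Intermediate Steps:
Y(s) = (5 + s)/(2*s) (Y(s) = (5 + s)/((2*s)) = (5 + s)*(1/(2*s)) = (5 + s)/(2*s))
I(p, G) = -(-2 + p)*(6 + G) (I(p, G) = ((-2 + p)*(6 + G))*(-1) = -(-2 + p)*(6 + G))
-4625 - I(Y(-3), -21) = -4625 - (12 - 3*(5 - 3)/(-3) + 2*(-21) - 1*(-21)*(½)*(5 - 3)/(-3)) = -4625 - (12 - 3*(-1)*2/3 - 42 - 1*(-21)*(½)*(-⅓)*2) = -4625 - (12 - 6*(-⅓) - 42 - 1*(-21)*(-⅓)) = -4625 - (12 + 2 - 42 - 7) = -4625 - 1*(-35) = -4625 + 35 = -4590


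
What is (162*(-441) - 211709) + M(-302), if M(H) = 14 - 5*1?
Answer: -283142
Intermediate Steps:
M(H) = 9 (M(H) = 14 - 5 = 9)
(162*(-441) - 211709) + M(-302) = (162*(-441) - 211709) + 9 = (-71442 - 211709) + 9 = -283151 + 9 = -283142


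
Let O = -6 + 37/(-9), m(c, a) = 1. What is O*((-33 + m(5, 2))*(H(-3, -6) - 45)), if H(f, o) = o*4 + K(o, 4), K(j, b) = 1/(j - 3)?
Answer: -1811264/81 ≈ -22361.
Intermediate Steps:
K(j, b) = 1/(-3 + j)
H(f, o) = 1/(-3 + o) + 4*o (H(f, o) = o*4 + 1/(-3 + o) = 4*o + 1/(-3 + o) = 1/(-3 + o) + 4*o)
O = -91/9 (O = -6 + 37*(-1/9) = -6 - 37/9 = -91/9 ≈ -10.111)
O*((-33 + m(5, 2))*(H(-3, -6) - 45)) = -91*(-33 + 1)*((1 + 4*(-6)*(-3 - 6))/(-3 - 6) - 45)/9 = -(-2912)*((1 + 4*(-6)*(-9))/(-9) - 45)/9 = -(-2912)*(-(1 + 216)/9 - 45)/9 = -(-2912)*(-1/9*217 - 45)/9 = -(-2912)*(-217/9 - 45)/9 = -(-2912)*(-622)/(9*9) = -91/9*19904/9 = -1811264/81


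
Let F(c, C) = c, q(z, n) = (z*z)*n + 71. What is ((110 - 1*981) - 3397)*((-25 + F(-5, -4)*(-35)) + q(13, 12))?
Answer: -9598732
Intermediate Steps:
q(z, n) = 71 + n*z² (q(z, n) = z²*n + 71 = n*z² + 71 = 71 + n*z²)
((110 - 1*981) - 3397)*((-25 + F(-5, -4)*(-35)) + q(13, 12)) = ((110 - 1*981) - 3397)*((-25 - 5*(-35)) + (71 + 12*13²)) = ((110 - 981) - 3397)*((-25 + 175) + (71 + 12*169)) = (-871 - 3397)*(150 + (71 + 2028)) = -4268*(150 + 2099) = -4268*2249 = -9598732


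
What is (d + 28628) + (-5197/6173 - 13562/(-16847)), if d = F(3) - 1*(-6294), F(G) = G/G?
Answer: 3631867016480/103996531 ≈ 34923.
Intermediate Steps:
F(G) = 1
d = 6295 (d = 1 - 1*(-6294) = 1 + 6294 = 6295)
(d + 28628) + (-5197/6173 - 13562/(-16847)) = (6295 + 28628) + (-5197/6173 - 13562/(-16847)) = 34923 + (-5197*1/6173 - 13562*(-1/16847)) = 34923 + (-5197/6173 + 13562/16847) = 34923 - 3835633/103996531 = 3631867016480/103996531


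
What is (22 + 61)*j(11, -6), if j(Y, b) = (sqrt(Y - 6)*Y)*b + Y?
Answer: 913 - 5478*sqrt(5) ≈ -11336.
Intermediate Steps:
j(Y, b) = Y + Y*b*sqrt(-6 + Y) (j(Y, b) = (sqrt(-6 + Y)*Y)*b + Y = (Y*sqrt(-6 + Y))*b + Y = Y*b*sqrt(-6 + Y) + Y = Y + Y*b*sqrt(-6 + Y))
(22 + 61)*j(11, -6) = (22 + 61)*(11*(1 - 6*sqrt(-6 + 11))) = 83*(11*(1 - 6*sqrt(5))) = 83*(11 - 66*sqrt(5)) = 913 - 5478*sqrt(5)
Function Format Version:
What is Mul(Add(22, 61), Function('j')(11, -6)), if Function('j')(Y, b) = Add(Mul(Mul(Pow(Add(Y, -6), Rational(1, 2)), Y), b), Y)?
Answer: Add(913, Mul(-5478, Pow(5, Rational(1, 2)))) ≈ -11336.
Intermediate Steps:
Function('j')(Y, b) = Add(Y, Mul(Y, b, Pow(Add(-6, Y), Rational(1, 2)))) (Function('j')(Y, b) = Add(Mul(Mul(Pow(Add(-6, Y), Rational(1, 2)), Y), b), Y) = Add(Mul(Mul(Y, Pow(Add(-6, Y), Rational(1, 2))), b), Y) = Add(Mul(Y, b, Pow(Add(-6, Y), Rational(1, 2))), Y) = Add(Y, Mul(Y, b, Pow(Add(-6, Y), Rational(1, 2)))))
Mul(Add(22, 61), Function('j')(11, -6)) = Mul(Add(22, 61), Mul(11, Add(1, Mul(-6, Pow(Add(-6, 11), Rational(1, 2)))))) = Mul(83, Mul(11, Add(1, Mul(-6, Pow(5, Rational(1, 2)))))) = Mul(83, Add(11, Mul(-66, Pow(5, Rational(1, 2))))) = Add(913, Mul(-5478, Pow(5, Rational(1, 2))))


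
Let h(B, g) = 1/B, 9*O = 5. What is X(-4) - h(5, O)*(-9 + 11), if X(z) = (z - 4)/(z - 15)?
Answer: 2/95 ≈ 0.021053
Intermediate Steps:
O = 5/9 (O = (⅑)*5 = 5/9 ≈ 0.55556)
X(z) = (-4 + z)/(-15 + z)
X(-4) - h(5, O)*(-9 + 11) = (-4 - 4)/(-15 - 4) - (-9 + 11)/5 = -8/(-19) - 2/5 = -1/19*(-8) - 1*⅖ = 8/19 - ⅖ = 2/95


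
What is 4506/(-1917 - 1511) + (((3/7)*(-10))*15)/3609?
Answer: -6409871/4811198 ≈ -1.3323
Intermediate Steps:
4506/(-1917 - 1511) + (((3/7)*(-10))*15)/3609 = 4506/(-3428) + (((3*(⅐))*(-10))*15)*(1/3609) = 4506*(-1/3428) + (((3/7)*(-10))*15)*(1/3609) = -2253/1714 - 30/7*15*(1/3609) = -2253/1714 - 450/7*1/3609 = -2253/1714 - 50/2807 = -6409871/4811198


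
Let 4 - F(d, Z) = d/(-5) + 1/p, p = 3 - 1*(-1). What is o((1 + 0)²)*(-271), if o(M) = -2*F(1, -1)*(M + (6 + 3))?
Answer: 21409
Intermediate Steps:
p = 4 (p = 3 + 1 = 4)
F(d, Z) = 15/4 + d/5 (F(d, Z) = 4 - (d/(-5) + 1/4) = 4 - (d*(-⅕) + 1*(¼)) = 4 - (-d/5 + ¼) = 4 - (¼ - d/5) = 4 + (-¼ + d/5) = 15/4 + d/5)
o(M) = -711/10 - 79*M/10 (o(M) = -2*(15/4 + (⅕)*1)*(M + (6 + 3)) = -2*(15/4 + ⅕)*(M + 9) = -79*(9 + M)/10 = -2*(711/20 + 79*M/20) = -711/10 - 79*M/10)
o((1 + 0)²)*(-271) = (-711/10 - 79*(1 + 0)²/10)*(-271) = (-711/10 - 79/10*1²)*(-271) = (-711/10 - 79/10*1)*(-271) = (-711/10 - 79/10)*(-271) = -79*(-271) = 21409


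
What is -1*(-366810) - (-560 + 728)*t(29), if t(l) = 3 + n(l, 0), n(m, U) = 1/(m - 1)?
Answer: 366300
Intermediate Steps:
n(m, U) = 1/(-1 + m)
t(l) = 3 + 1/(-1 + l)
-1*(-366810) - (-560 + 728)*t(29) = -1*(-366810) - (-560 + 728)*(-2 + 3*29)/(-1 + 29) = 366810 - 168*(-2 + 87)/28 = 366810 - 168*(1/28)*85 = 366810 - 168*85/28 = 366810 - 1*510 = 366810 - 510 = 366300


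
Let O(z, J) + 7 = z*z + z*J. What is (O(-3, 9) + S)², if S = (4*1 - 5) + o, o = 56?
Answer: 900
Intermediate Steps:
O(z, J) = -7 + z² + J*z (O(z, J) = -7 + (z*z + z*J) = -7 + (z² + J*z) = -7 + z² + J*z)
S = 55 (S = (4*1 - 5) + 56 = (4 - 5) + 56 = -1 + 56 = 55)
(O(-3, 9) + S)² = ((-7 + (-3)² + 9*(-3)) + 55)² = ((-7 + 9 - 27) + 55)² = (-25 + 55)² = 30² = 900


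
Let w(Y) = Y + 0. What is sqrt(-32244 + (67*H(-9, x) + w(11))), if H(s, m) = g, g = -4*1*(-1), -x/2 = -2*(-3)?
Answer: I*sqrt(31965) ≈ 178.79*I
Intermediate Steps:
w(Y) = Y
x = -12 (x = -(-4)*(-3) = -2*6 = -12)
g = 4 (g = -4*(-1) = 4)
H(s, m) = 4
sqrt(-32244 + (67*H(-9, x) + w(11))) = sqrt(-32244 + (67*4 + 11)) = sqrt(-32244 + (268 + 11)) = sqrt(-32244 + 279) = sqrt(-31965) = I*sqrt(31965)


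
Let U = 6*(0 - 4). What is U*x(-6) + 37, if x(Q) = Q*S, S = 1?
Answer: 181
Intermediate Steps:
x(Q) = Q (x(Q) = Q*1 = Q)
U = -24 (U = 6*(-4) = -24)
U*x(-6) + 37 = -24*(-6) + 37 = 144 + 37 = 181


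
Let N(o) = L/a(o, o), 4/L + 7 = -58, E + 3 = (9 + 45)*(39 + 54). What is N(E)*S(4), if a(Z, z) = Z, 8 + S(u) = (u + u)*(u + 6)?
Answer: -96/108745 ≈ -0.00088280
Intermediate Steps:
S(u) = -8 + 2*u*(6 + u) (S(u) = -8 + (u + u)*(u + 6) = -8 + (2*u)*(6 + u) = -8 + 2*u*(6 + u))
E = 5019 (E = -3 + (9 + 45)*(39 + 54) = -3 + 54*93 = -3 + 5022 = 5019)
L = -4/65 (L = 4/(-7 - 58) = 4/(-65) = 4*(-1/65) = -4/65 ≈ -0.061538)
N(o) = -4/(65*o)
N(E)*S(4) = (-4/65/5019)*(-8 + 2*4² + 12*4) = (-4/65*1/5019)*(-8 + 2*16 + 48) = -4*(-8 + 32 + 48)/326235 = -4/326235*72 = -96/108745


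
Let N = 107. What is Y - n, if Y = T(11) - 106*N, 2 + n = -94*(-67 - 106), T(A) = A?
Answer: -27591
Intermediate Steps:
n = 16260 (n = -2 - 94*(-67 - 106) = -2 - 94*(-173) = -2 + 16262 = 16260)
Y = -11331 (Y = 11 - 106*107 = 11 - 11342 = -11331)
Y - n = -11331 - 1*16260 = -11331 - 16260 = -27591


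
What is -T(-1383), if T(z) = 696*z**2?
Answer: -1331231544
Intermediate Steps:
-T(-1383) = -696*(-1383)**2 = -696*1912689 = -1*1331231544 = -1331231544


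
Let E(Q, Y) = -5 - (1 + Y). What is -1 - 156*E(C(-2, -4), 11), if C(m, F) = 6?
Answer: 2651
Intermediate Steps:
E(Q, Y) = -6 - Y (E(Q, Y) = -5 + (-1 - Y) = -6 - Y)
-1 - 156*E(C(-2, -4), 11) = -1 - 156*(-6 - 1*11) = -1 - 156*(-6 - 11) = -1 - 156*(-17) = -1 + 2652 = 2651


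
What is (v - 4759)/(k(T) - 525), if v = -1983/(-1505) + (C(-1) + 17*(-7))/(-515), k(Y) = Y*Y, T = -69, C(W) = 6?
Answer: -245826041/218881180 ≈ -1.1231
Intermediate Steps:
k(Y) = Y²
v = 238262/155015 (v = -1983/(-1505) + (6 + 17*(-7))/(-515) = -1983*(-1/1505) + (6 - 119)*(-1/515) = 1983/1505 - 113*(-1/515) = 1983/1505 + 113/515 = 238262/155015 ≈ 1.5370)
(v - 4759)/(k(T) - 525) = (238262/155015 - 4759)/((-69)² - 525) = -737478123/(155015*(4761 - 525)) = -737478123/155015/4236 = -737478123/155015*1/4236 = -245826041/218881180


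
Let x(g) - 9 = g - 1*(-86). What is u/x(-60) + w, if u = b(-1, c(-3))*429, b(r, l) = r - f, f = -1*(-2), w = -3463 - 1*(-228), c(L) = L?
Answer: -114512/35 ≈ -3271.8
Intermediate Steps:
x(g) = 95 + g (x(g) = 9 + (g - 1*(-86)) = 9 + (g + 86) = 9 + (86 + g) = 95 + g)
w = -3235 (w = -3463 + 228 = -3235)
f = 2
b(r, l) = -2 + r (b(r, l) = r - 1*2 = r - 2 = -2 + r)
u = -1287 (u = (-2 - 1)*429 = -3*429 = -1287)
u/x(-60) + w = -1287/(95 - 60) - 3235 = -1287/35 - 3235 = -114512/35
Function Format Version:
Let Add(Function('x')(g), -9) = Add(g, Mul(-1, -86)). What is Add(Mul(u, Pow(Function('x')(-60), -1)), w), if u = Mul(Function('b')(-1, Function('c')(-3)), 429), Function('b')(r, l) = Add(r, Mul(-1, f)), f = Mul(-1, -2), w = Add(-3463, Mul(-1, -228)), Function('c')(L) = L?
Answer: Rational(-114512, 35) ≈ -3271.8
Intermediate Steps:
Function('x')(g) = Add(95, g) (Function('x')(g) = Add(9, Add(g, Mul(-1, -86))) = Add(9, Add(g, 86)) = Add(9, Add(86, g)) = Add(95, g))
w = -3235 (w = Add(-3463, 228) = -3235)
f = 2
Function('b')(r, l) = Add(-2, r) (Function('b')(r, l) = Add(r, Mul(-1, 2)) = Add(r, -2) = Add(-2, r))
u = -1287 (u = Mul(Add(-2, -1), 429) = Mul(-3, 429) = -1287)
Add(Mul(u, Pow(Function('x')(-60), -1)), w) = Add(Mul(-1287, Pow(Add(95, -60), -1)), -3235) = Add(Mul(-1287, Pow(35, -1)), -3235) = Add(Mul(-1287, Rational(1, 35)), -3235) = Add(Rational(-1287, 35), -3235) = Rational(-114512, 35)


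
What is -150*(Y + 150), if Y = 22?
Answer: -25800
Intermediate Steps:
-150*(Y + 150) = -150*(22 + 150) = -150*172 = -25800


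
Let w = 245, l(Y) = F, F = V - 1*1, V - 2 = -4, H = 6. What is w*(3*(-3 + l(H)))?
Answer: -4410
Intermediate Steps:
V = -2 (V = 2 - 4 = -2)
F = -3 (F = -2 - 1*1 = -2 - 1 = -3)
l(Y) = -3
w*(3*(-3 + l(H))) = 245*(3*(-3 - 3)) = 245*(3*(-6)) = 245*(-18) = -4410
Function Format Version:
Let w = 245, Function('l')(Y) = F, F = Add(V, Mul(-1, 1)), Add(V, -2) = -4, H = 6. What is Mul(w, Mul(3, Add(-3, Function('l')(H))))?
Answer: -4410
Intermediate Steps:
V = -2 (V = Add(2, -4) = -2)
F = -3 (F = Add(-2, Mul(-1, 1)) = Add(-2, -1) = -3)
Function('l')(Y) = -3
Mul(w, Mul(3, Add(-3, Function('l')(H)))) = Mul(245, Mul(3, Add(-3, -3))) = Mul(245, Mul(3, -6)) = Mul(245, -18) = -4410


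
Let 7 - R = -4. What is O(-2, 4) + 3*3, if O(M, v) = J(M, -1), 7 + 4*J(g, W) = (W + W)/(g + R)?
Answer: 259/36 ≈ 7.1944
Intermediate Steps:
R = 11 (R = 7 - 1*(-4) = 7 + 4 = 11)
J(g, W) = -7/4 + W/(2*(11 + g)) (J(g, W) = -7/4 + ((W + W)/(g + 11))/4 = -7/4 + ((2*W)/(11 + g))/4 = -7/4 + (2*W/(11 + g))/4 = -7/4 + W/(2*(11 + g)))
O(M, v) = (-79 - 7*M)/(4*(11 + M)) (O(M, v) = (-77 - 7*M + 2*(-1))/(4*(11 + M)) = (-77 - 7*M - 2)/(4*(11 + M)) = (-79 - 7*M)/(4*(11 + M)))
O(-2, 4) + 3*3 = (-79 - 7*(-2))/(4*(11 - 2)) + 3*3 = (¼)*(-79 + 14)/9 + 9 = (¼)*(⅑)*(-65) + 9 = -65/36 + 9 = 259/36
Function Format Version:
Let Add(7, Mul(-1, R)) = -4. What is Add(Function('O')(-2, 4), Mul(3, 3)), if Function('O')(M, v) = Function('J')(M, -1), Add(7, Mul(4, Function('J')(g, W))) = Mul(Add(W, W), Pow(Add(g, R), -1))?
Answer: Rational(259, 36) ≈ 7.1944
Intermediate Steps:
R = 11 (R = Add(7, Mul(-1, -4)) = Add(7, 4) = 11)
Function('J')(g, W) = Add(Rational(-7, 4), Mul(Rational(1, 2), W, Pow(Add(11, g), -1))) (Function('J')(g, W) = Add(Rational(-7, 4), Mul(Rational(1, 4), Mul(Add(W, W), Pow(Add(g, 11), -1)))) = Add(Rational(-7, 4), Mul(Rational(1, 4), Mul(Mul(2, W), Pow(Add(11, g), -1)))) = Add(Rational(-7, 4), Mul(Rational(1, 4), Mul(2, W, Pow(Add(11, g), -1)))) = Add(Rational(-7, 4), Mul(Rational(1, 2), W, Pow(Add(11, g), -1))))
Function('O')(M, v) = Mul(Rational(1, 4), Pow(Add(11, M), -1), Add(-79, Mul(-7, M))) (Function('O')(M, v) = Mul(Rational(1, 4), Pow(Add(11, M), -1), Add(-77, Mul(-7, M), Mul(2, -1))) = Mul(Rational(1, 4), Pow(Add(11, M), -1), Add(-77, Mul(-7, M), -2)) = Mul(Rational(1, 4), Pow(Add(11, M), -1), Add(-79, Mul(-7, M))))
Add(Function('O')(-2, 4), Mul(3, 3)) = Add(Mul(Rational(1, 4), Pow(Add(11, -2), -1), Add(-79, Mul(-7, -2))), Mul(3, 3)) = Add(Mul(Rational(1, 4), Pow(9, -1), Add(-79, 14)), 9) = Add(Mul(Rational(1, 4), Rational(1, 9), -65), 9) = Add(Rational(-65, 36), 9) = Rational(259, 36)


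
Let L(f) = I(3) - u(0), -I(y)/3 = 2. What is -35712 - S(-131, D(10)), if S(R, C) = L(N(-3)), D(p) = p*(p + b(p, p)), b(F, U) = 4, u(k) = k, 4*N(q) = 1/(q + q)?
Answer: -35706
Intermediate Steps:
N(q) = 1/(8*q) (N(q) = 1/(4*(q + q)) = 1/(4*((2*q))) = (1/(2*q))/4 = 1/(8*q))
I(y) = -6 (I(y) = -3*2 = -6)
D(p) = p*(4 + p) (D(p) = p*(p + 4) = p*(4 + p))
L(f) = -6 (L(f) = -6 - 1*0 = -6 + 0 = -6)
S(R, C) = -6
-35712 - S(-131, D(10)) = -35712 - 1*(-6) = -35712 + 6 = -35706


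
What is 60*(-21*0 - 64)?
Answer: -3840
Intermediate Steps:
60*(-21*0 - 64) = 60*(0 - 64) = 60*(-64) = -3840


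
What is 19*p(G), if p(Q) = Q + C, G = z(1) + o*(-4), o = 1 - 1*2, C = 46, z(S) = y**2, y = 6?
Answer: 1634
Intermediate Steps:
z(S) = 36 (z(S) = 6**2 = 36)
o = -1 (o = 1 - 2 = -1)
G = 40 (G = 36 - 1*(-4) = 36 + 4 = 40)
p(Q) = 46 + Q (p(Q) = Q + 46 = 46 + Q)
19*p(G) = 19*(46 + 40) = 19*86 = 1634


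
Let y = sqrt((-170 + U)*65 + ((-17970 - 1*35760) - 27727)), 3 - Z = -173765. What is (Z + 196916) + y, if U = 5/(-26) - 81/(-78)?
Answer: 370684 + 2*I*sqrt(23113) ≈ 3.7068e+5 + 304.06*I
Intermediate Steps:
U = 11/13 (U = 5*(-1/26) - 81*(-1/78) = -5/26 + 27/26 = 11/13 ≈ 0.84615)
Z = 173768 (Z = 3 - 1*(-173765) = 3 + 173765 = 173768)
y = 2*I*sqrt(23113) (y = sqrt((-170 + 11/13)*65 + ((-17970 - 1*35760) - 27727)) = sqrt(-2199/13*65 + ((-17970 - 35760) - 27727)) = sqrt(-10995 + (-53730 - 27727)) = sqrt(-10995 - 81457) = sqrt(-92452) = 2*I*sqrt(23113) ≈ 304.06*I)
(Z + 196916) + y = (173768 + 196916) + 2*I*sqrt(23113) = 370684 + 2*I*sqrt(23113)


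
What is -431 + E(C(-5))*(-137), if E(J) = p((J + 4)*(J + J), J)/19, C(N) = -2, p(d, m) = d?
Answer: -7093/19 ≈ -373.32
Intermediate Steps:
E(J) = 2*J*(4 + J)/19 (E(J) = ((J + 4)*(J + J))/19 = ((4 + J)*(2*J))*(1/19) = (2*J*(4 + J))*(1/19) = 2*J*(4 + J)/19)
-431 + E(C(-5))*(-137) = -431 + ((2/19)*(-2)*(4 - 2))*(-137) = -431 + ((2/19)*(-2)*2)*(-137) = -431 - 8/19*(-137) = -431 + 1096/19 = -7093/19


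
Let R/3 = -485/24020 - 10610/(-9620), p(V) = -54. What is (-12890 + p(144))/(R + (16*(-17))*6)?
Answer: 29910011456/3763595973 ≈ 7.9472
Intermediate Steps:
R = 7505595/2310724 (R = 3*(-485/24020 - 10610/(-9620)) = 3*(-485*1/24020 - 10610*(-1/9620)) = 3*(-97/4804 + 1061/962) = 3*(2501865/2310724) = 7505595/2310724 ≈ 3.2482)
(-12890 + p(144))/(R + (16*(-17))*6) = (-12890 - 54)/(7505595/2310724 + (16*(-17))*6) = -12944/(7505595/2310724 - 272*6) = -12944/(7505595/2310724 - 1632) = -12944/(-3763595973/2310724) = -12944*(-2310724/3763595973) = 29910011456/3763595973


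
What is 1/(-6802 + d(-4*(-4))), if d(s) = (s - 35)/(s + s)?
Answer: -32/217683 ≈ -0.00014700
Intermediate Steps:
d(s) = (-35 + s)/(2*s) (d(s) = (-35 + s)/((2*s)) = (-35 + s)*(1/(2*s)) = (-35 + s)/(2*s))
1/(-6802 + d(-4*(-4))) = 1/(-6802 + (-35 - 4*(-4))/(2*((-4*(-4))))) = 1/(-6802 + (½)*(-35 + 16)/16) = 1/(-6802 + (½)*(1/16)*(-19)) = 1/(-6802 - 19/32) = 1/(-217683/32) = -32/217683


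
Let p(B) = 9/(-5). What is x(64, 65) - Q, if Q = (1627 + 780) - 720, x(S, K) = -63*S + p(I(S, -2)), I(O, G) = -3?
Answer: -28604/5 ≈ -5720.8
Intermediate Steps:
p(B) = -9/5 (p(B) = 9*(-1/5) = -9/5)
x(S, K) = -9/5 - 63*S (x(S, K) = -63*S - 9/5 = -9/5 - 63*S)
Q = 1687 (Q = 2407 - 720 = 1687)
x(64, 65) - Q = (-9/5 - 63*64) - 1*1687 = (-9/5 - 4032) - 1687 = -20169/5 - 1687 = -28604/5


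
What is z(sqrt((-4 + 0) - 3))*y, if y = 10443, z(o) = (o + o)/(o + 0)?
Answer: 20886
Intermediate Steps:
z(o) = 2 (z(o) = (2*o)/o = 2)
z(sqrt((-4 + 0) - 3))*y = 2*10443 = 20886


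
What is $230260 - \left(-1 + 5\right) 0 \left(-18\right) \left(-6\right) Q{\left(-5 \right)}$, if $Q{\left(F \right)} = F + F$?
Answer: $230260$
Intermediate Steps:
$Q{\left(F \right)} = 2 F$
$230260 - \left(-1 + 5\right) 0 \left(-18\right) \left(-6\right) Q{\left(-5 \right)} = 230260 - \left(-1 + 5\right) 0 \left(-18\right) \left(-6\right) 2 \left(-5\right) = 230260 - 4 \cdot 0 \left(-18\right) \left(-6\right) \left(-10\right) = 230260 - 0 \left(-18\right) \left(-6\right) \left(-10\right) = 230260 - 0 \left(-6\right) \left(-10\right) = 230260 - 0 \left(-10\right) = 230260 - 0 = 230260 + 0 = 230260$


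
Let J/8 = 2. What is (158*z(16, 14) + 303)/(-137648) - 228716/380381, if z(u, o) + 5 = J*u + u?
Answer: -47644308277/52358683888 ≈ -0.90996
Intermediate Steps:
J = 16 (J = 8*2 = 16)
z(u, o) = -5 + 17*u (z(u, o) = -5 + (16*u + u) = -5 + 17*u)
(158*z(16, 14) + 303)/(-137648) - 228716/380381 = (158*(-5 + 17*16) + 303)/(-137648) - 228716/380381 = (158*(-5 + 272) + 303)*(-1/137648) - 228716*1/380381 = (158*267 + 303)*(-1/137648) - 228716/380381 = (42186 + 303)*(-1/137648) - 228716/380381 = 42489*(-1/137648) - 228716/380381 = -42489/137648 - 228716/380381 = -47644308277/52358683888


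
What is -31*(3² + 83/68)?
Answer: -21545/68 ≈ -316.84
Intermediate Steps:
-31*(3² + 83/68) = -31*(9 + 83*(1/68)) = -31*(9 + 83/68) = -31*695/68 = -21545/68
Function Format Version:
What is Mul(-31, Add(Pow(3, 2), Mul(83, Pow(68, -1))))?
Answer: Rational(-21545, 68) ≈ -316.84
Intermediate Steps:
Mul(-31, Add(Pow(3, 2), Mul(83, Pow(68, -1)))) = Mul(-31, Add(9, Mul(83, Rational(1, 68)))) = Mul(-31, Add(9, Rational(83, 68))) = Mul(-31, Rational(695, 68)) = Rational(-21545, 68)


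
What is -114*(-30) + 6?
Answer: 3426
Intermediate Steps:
-114*(-30) + 6 = 3420 + 6 = 3426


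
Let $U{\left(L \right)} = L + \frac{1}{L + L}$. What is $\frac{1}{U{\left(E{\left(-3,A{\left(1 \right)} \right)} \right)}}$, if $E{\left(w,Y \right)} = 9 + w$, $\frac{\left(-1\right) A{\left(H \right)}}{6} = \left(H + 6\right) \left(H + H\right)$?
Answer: $\frac{12}{73} \approx 0.16438$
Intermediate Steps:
$A{\left(H \right)} = - 12 H \left(6 + H\right)$ ($A{\left(H \right)} = - 6 \left(H + 6\right) \left(H + H\right) = - 6 \left(6 + H\right) 2 H = - 6 \cdot 2 H \left(6 + H\right) = - 12 H \left(6 + H\right)$)
$U{\left(L \right)} = L + \frac{1}{2 L}$
$\frac{1}{U{\left(E{\left(-3,A{\left(1 \right)} \right)} \right)}} = \frac{1}{\left(9 - 3\right) + \frac{1}{2 \left(9 - 3\right)}} = \frac{1}{6 + \frac{1}{2 \cdot 6}} = \frac{1}{6 + \frac{1}{2} \cdot \frac{1}{6}} = \frac{1}{6 + \frac{1}{12}} = \frac{1}{\frac{73}{12}} = \frac{12}{73}$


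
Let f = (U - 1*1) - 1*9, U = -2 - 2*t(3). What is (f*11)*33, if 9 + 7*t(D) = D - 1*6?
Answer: -21780/7 ≈ -3111.4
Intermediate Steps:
t(D) = -15/7 + D/7 (t(D) = -9/7 + (D - 1*6)/7 = -9/7 + (D - 6)/7 = -9/7 + (-6 + D)/7 = -9/7 + (-6/7 + D/7) = -15/7 + D/7)
U = 10/7 (U = -2 - 2*(-15/7 + (⅐)*3) = -2 - 2*(-15/7 + 3/7) = -2 - 2*(-12/7) = -2 + 24/7 = 10/7 ≈ 1.4286)
f = -60/7 (f = (10/7 - 1*1) - 1*9 = (10/7 - 1) - 9 = 3/7 - 9 = -60/7 ≈ -8.5714)
(f*11)*33 = -60/7*11*33 = -660/7*33 = -21780/7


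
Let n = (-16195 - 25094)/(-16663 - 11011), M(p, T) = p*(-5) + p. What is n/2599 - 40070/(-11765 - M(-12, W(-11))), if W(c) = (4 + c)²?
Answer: 2882511517777/849646788238 ≈ 3.3926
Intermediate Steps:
M(p, T) = -4*p (M(p, T) = -5*p + p = -4*p)
n = 41289/27674 (n = -41289/(-27674) = -41289*(-1/27674) = 41289/27674 ≈ 1.4920)
n/2599 - 40070/(-11765 - M(-12, W(-11))) = (41289/27674)/2599 - 40070/(-11765 - (-4)*(-12)) = (41289/27674)*(1/2599) - 40070/(-11765 - 1*48) = 41289/71924726 - 40070/(-11765 - 48) = 41289/71924726 - 40070/(-11813) = 41289/71924726 - 40070*(-1/11813) = 41289/71924726 + 40070/11813 = 2882511517777/849646788238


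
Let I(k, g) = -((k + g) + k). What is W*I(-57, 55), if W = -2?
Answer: -118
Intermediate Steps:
I(k, g) = -g - 2*k (I(k, g) = -((g + k) + k) = -(g + 2*k) = -g - 2*k)
W*I(-57, 55) = -2*(-1*55 - 2*(-57)) = -2*(-55 + 114) = -2*59 = -118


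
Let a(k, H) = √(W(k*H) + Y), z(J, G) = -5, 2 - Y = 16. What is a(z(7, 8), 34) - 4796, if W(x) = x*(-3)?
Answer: -4796 + 4*√31 ≈ -4773.7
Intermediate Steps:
W(x) = -3*x
Y = -14 (Y = 2 - 1*16 = 2 - 16 = -14)
a(k, H) = √(-14 - 3*H*k) (a(k, H) = √(-3*k*H - 14) = √(-3*H*k - 14) = √(-14 - 3*H*k))
a(z(7, 8), 34) - 4796 = √(-14 - 3*34*(-5)) - 4796 = √(-14 + 510) - 4796 = √496 - 4796 = 4*√31 - 4796 = -4796 + 4*√31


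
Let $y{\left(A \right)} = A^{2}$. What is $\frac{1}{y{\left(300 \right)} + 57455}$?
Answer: $\frac{1}{147455} \approx 6.7817 \cdot 10^{-6}$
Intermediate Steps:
$\frac{1}{y{\left(300 \right)} + 57455} = \frac{1}{300^{2} + 57455} = \frac{1}{90000 + 57455} = \frac{1}{147455}$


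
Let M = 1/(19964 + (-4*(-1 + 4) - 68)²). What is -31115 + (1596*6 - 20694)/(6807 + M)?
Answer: -5584183205087/179459749 ≈ -31117.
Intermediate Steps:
M = 1/26364 (M = 1/(19964 + (-4*3 - 68)²) = 1/(19964 + (-12 - 68)²) = 1/(19964 + (-80)²) = 1/(19964 + 6400) = 1/26364 ≈ 3.7930e-5)
-31115 + (1596*6 - 20694)/(6807 + M) = -31115 + (1596*6 - 20694)/(6807 + 1/26364) = -31115 + (9576 - 20694)/(179459749/26364) = -31115 - 11118*26364/179459749 = -31115 - 293114952/179459749 = -5584183205087/179459749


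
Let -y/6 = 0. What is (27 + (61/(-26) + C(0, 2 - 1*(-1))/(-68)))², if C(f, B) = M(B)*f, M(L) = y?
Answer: 410881/676 ≈ 607.81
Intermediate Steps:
y = 0 (y = -6*0 = 0)
M(L) = 0
C(f, B) = 0 (C(f, B) = 0*f = 0)
(27 + (61/(-26) + C(0, 2 - 1*(-1))/(-68)))² = (27 + (61/(-26) + 0/(-68)))² = (27 + (61*(-1/26) + 0*(-1/68)))² = (27 + (-61/26 + 0))² = (27 - 61/26)² = (641/26)² = 410881/676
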